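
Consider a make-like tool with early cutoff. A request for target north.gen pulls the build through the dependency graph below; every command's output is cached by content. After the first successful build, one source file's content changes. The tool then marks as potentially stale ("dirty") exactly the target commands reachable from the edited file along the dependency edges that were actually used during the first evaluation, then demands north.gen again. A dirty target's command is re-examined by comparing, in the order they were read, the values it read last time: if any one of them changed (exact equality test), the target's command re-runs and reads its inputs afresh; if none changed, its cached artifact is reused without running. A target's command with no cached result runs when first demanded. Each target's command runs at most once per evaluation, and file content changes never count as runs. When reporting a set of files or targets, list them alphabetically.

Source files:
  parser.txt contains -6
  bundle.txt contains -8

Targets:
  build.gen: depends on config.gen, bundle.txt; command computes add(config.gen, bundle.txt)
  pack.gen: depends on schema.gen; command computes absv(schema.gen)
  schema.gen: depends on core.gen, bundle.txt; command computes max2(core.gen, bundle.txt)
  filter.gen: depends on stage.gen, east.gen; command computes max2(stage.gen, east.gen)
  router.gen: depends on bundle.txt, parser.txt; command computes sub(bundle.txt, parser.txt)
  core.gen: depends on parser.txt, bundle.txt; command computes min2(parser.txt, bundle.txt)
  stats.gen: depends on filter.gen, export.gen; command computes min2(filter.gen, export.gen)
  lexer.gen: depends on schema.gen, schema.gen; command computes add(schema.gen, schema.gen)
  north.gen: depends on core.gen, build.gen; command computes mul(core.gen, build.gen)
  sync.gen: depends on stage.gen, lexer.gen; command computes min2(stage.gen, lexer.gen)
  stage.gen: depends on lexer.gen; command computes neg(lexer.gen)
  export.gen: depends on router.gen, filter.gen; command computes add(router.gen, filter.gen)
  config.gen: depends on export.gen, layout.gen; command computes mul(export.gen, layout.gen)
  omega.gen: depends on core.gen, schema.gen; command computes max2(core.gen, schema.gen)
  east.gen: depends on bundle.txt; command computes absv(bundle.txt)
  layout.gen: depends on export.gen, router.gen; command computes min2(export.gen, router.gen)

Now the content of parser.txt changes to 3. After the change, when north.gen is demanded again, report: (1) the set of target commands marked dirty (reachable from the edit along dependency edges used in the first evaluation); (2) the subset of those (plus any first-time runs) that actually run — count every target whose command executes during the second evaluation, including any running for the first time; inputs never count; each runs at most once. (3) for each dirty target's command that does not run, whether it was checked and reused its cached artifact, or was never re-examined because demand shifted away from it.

The edit dirties: build.gen, config.gen, core.gen, export.gen, filter.gen, layout.gen, lexer.gen, north.gen, router.gen, schema.gen, stage.gen.
7 target commands run: build.gen, config.gen, core.gen, export.gen, layout.gen, north.gen, router.gen.
Cache hits after checking: filter.gen, lexer.gen, schema.gen, stage.gen.
Note where the cutoff bites: schema.gen is checked, finds nothing changed, and keeps its cache.

First demand of the output computes:
  core.gen = min2(-6, -8) = -8
  east.gen = absv(-8) = 8
  router.gen = sub(-8, -6) = -2
  schema.gen = max2(-8, -8) = -8
  lexer.gen = add(-8, -8) = -16
  stage.gen = neg(-16) = 16
  filter.gen = max2(16, 8) = 16
  export.gen = add(-2, 16) = 14
  layout.gen = min2(14, -2) = -2
  config.gen = mul(14, -2) = -28
  build.gen = add(-28, -8) = -36
  north.gen = mul(-8, -36) = 288

After the edit, cleaning proceeds:
  core.gen: a read changed (parser.txt -6->3) — executes, giving -8 — identical to its old value.
  router.gen: a read changed (parser.txt -6->3) — executes, giving -11.
  schema.gen: dirty, but its reads are unchanged (core.gen unchanged, bundle.txt unchanged); cached -8 stands.
  lexer.gen: dirty, but its reads are unchanged (schema.gen unchanged, schema.gen unchanged); cached -16 stands.
  stage.gen: dirty, but its reads are unchanged (lexer.gen unchanged); cached 16 stands.
  filter.gen: dirty, but its reads are unchanged (stage.gen unchanged, east.gen unchanged); cached 16 stands.
  export.gen: a read changed (router.gen -2->-11) — executes, giving 5.
  layout.gen: a read changed (export.gen 14->5; router.gen -2->-11) — executes, giving -11.
  config.gen: a read changed (export.gen 14->5; layout.gen -2->-11) — executes, giving -55.
  build.gen: a read changed (config.gen -28->-55) — executes, giving -63.
  north.gen: a read changed (build.gen -36->-63) — executes, giving 504.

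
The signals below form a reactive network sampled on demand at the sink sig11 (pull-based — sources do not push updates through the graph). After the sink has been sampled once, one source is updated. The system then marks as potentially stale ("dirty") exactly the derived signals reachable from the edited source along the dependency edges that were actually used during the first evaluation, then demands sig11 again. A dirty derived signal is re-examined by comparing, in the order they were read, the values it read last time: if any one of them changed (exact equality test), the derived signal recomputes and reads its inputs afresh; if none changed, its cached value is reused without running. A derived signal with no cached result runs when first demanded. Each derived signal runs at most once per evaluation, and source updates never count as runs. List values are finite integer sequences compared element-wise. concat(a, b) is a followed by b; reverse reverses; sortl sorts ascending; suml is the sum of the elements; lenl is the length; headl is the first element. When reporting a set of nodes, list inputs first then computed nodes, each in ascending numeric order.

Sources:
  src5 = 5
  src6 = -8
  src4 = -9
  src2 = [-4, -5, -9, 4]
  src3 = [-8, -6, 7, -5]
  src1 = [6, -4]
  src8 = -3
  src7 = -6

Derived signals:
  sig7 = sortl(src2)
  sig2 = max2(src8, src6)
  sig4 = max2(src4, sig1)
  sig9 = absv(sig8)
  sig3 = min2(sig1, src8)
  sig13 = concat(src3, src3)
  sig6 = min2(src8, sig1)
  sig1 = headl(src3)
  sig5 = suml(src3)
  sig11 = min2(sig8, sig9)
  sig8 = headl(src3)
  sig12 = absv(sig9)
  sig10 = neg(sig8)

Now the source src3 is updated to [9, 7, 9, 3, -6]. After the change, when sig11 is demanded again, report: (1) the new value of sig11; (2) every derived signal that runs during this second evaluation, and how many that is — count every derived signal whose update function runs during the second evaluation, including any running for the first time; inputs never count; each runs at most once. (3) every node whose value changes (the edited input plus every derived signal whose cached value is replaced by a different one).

sig11 now evaluates to 9.
Run set: sig8, sig9, sig11 (3 run).
Changed values: src3, sig8, sig9, sig11.

Initial pass — values computed on the first demand:
  sig8 = headl([-8, -6, 7, -5]) = -8
  sig9 = absv(-8) = 8
  sig11 = min2(-8, 8) = -8

Second demand — change propagation:
  sig8: re-runs because src3 [-8, -6, 7, -5]->[9, 7, 9, 3, -6]; new result 9.
  sig9: re-runs because sig8 -8->9; new result 9.
  sig11: re-runs because sig8 -8->9; sig9 8->9; new result 9.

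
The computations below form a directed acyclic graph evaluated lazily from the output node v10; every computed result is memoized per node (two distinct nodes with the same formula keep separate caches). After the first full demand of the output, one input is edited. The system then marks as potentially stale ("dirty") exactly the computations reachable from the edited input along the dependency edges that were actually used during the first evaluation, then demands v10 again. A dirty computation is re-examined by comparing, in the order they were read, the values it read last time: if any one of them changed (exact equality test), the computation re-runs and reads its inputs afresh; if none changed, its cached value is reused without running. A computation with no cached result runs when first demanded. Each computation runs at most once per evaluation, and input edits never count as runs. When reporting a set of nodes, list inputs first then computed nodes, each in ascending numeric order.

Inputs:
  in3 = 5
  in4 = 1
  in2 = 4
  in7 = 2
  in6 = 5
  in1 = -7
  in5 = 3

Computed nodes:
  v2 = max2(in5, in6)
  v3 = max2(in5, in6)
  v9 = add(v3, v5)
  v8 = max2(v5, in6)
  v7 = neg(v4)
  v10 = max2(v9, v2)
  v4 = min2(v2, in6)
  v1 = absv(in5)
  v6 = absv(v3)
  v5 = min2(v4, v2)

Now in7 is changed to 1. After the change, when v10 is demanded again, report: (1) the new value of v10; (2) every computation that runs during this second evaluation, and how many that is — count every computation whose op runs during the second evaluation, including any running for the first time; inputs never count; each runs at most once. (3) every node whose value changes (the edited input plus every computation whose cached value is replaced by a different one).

First demand of the output computes:
  v2 = max2(3, 5) = 5
  v3 = max2(3, 5) = 5
  v4 = min2(5, 5) = 5
  v5 = min2(5, 5) = 5
  v9 = add(5, 5) = 10
  v10 = max2(10, 5) = 10

After the edit, cleaning proceeds:
  no node depends on in7 at all; the second demand re-runs nothing.

Note the shortcut — nothing in the graph depends on in7 at all, so no recomputation happens.

Demanding v10 again yields 10.
0 computations run: none.
The nodes whose values change: in7.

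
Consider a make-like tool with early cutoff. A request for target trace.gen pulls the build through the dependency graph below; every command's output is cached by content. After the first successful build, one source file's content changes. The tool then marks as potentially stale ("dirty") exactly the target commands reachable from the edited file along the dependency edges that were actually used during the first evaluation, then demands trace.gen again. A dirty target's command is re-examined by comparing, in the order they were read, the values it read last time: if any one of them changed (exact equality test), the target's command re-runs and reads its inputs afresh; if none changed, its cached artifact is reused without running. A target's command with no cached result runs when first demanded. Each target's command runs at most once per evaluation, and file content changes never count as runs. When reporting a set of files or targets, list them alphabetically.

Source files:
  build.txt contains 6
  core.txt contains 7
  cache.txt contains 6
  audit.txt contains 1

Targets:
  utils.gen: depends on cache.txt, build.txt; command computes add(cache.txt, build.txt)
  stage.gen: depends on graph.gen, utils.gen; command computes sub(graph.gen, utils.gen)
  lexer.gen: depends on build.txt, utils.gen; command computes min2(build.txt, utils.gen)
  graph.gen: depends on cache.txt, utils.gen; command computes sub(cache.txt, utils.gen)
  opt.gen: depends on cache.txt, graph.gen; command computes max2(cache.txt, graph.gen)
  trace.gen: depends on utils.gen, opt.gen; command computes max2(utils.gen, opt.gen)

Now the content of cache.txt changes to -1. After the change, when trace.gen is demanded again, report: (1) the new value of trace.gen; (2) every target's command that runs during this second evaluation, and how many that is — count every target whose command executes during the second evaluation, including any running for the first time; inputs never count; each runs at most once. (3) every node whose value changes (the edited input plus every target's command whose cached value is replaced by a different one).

First demand of the output computes:
  utils.gen = add(6, 6) = 12
  graph.gen = sub(6, 12) = -6
  opt.gen = max2(6, -6) = 6
  trace.gen = max2(12, 6) = 12

After the edit, cleaning proceeds:
  utils.gen: a read changed (cache.txt 6->-1) — executes, giving 5.
  graph.gen: a read changed (cache.txt 6->-1; utils.gen 12->5) — executes, giving -6 — identical to its old value.
  opt.gen: a read changed (cache.txt 6->-1) — executes, giving -1.
  trace.gen: a read changed (utils.gen 12->5; opt.gen 6->-1) — executes, giving 5.

Demanding trace.gen again yields 5.
4 target commands run: graph.gen, opt.gen, trace.gen, utils.gen.
The nodes whose values change: cache.txt, opt.gen, trace.gen, utils.gen.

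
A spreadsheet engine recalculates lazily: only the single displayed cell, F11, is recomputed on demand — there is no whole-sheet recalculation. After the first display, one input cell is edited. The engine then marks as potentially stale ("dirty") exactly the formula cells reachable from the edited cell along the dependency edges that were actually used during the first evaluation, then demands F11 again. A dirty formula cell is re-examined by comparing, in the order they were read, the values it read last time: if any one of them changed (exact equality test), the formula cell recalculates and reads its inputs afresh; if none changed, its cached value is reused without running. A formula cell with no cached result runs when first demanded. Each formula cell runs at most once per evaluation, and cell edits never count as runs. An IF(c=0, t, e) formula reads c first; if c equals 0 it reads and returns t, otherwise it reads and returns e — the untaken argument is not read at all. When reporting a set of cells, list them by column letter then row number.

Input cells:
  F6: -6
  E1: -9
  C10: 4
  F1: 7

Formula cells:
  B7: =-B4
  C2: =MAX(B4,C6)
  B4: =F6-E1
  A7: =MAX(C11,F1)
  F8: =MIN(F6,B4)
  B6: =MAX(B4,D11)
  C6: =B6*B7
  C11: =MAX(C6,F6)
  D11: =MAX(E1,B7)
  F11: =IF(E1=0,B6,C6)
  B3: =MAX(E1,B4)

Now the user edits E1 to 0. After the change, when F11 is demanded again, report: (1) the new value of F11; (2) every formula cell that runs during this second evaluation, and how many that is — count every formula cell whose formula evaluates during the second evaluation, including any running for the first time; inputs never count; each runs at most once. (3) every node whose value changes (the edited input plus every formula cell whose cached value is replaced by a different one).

First evaluation (everything demanded from the output):
  B4 = -6 - -9 = 3
  B7 = -(3) = -3
  D11 = MAX(-9, -3) = -3
  B6 = MAX(3, -3) = 3
  C6 = 3 * -3 = -9
  F11 = IF(E1=0: E1=-9 -> else branch C6) = -9

Propagation after the edit:
  B4: runs — E1 -9->0; result -6.
  B7: runs — B4 3->-6; result 6.
  D11: runs — E1 -9->0; B7 -3->6; result 6.
  B6: runs — B4 3->-6; D11 -3->6; result 6.
  C6: marked dirty but never re-examined — demand shifted away from it.
  F11: runs — E1 -9->0; result 6.

Key observation: a condition flipped, so demand moved to the other branch — C6 is never re-examined.

New value of F11: 6.
Formula cells that run: B4, B6, B7, D11, F11 — 5 in total.
Values that change: B4, B6, B7, D11, E1, F11.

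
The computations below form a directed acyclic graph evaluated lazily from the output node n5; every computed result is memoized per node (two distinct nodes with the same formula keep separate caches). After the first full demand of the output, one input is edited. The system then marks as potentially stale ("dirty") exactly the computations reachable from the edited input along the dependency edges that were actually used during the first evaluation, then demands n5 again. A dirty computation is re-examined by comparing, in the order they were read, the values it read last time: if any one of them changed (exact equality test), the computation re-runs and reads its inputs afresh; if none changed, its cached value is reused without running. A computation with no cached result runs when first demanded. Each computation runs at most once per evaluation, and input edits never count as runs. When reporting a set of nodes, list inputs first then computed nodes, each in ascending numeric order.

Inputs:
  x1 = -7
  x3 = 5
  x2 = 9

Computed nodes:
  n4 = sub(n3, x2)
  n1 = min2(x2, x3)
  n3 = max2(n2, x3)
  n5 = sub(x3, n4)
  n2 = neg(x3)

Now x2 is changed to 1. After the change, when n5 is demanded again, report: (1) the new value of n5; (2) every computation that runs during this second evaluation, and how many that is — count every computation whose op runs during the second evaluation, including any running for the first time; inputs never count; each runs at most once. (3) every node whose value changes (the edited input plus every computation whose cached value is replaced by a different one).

First demand of the output computes:
  n2 = neg(5) = -5
  n3 = max2(-5, 5) = 5
  n4 = sub(5, 9) = -4
  n5 = sub(5, -4) = 9

After the edit, cleaning proceeds:
  n4: a read changed (x2 9->1) — executes, giving 4.
  n5: a read changed (n4 -4->4) — executes, giving 1.

Demanding n5 again yields 1.
2 computations run: n4, n5.
The nodes whose values change: x2, n4, n5.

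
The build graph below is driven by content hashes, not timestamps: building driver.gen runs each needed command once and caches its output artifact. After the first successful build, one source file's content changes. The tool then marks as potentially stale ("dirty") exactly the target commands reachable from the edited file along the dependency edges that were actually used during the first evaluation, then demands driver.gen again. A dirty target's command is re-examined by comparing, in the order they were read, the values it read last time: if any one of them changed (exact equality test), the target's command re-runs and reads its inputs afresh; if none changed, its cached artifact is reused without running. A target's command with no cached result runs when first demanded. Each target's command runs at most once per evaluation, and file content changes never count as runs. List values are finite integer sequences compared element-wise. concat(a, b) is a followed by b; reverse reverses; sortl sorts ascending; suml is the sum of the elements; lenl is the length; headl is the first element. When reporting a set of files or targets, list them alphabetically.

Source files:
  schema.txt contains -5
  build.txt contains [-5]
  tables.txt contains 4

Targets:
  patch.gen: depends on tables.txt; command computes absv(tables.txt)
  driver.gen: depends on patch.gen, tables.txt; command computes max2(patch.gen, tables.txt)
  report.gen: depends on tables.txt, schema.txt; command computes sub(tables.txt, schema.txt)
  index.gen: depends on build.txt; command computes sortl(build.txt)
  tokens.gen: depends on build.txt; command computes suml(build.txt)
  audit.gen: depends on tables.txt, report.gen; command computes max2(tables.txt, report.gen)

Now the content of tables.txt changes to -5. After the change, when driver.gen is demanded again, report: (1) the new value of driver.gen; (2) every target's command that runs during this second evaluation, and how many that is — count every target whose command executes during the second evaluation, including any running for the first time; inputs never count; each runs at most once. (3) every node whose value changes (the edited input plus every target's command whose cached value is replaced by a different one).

Initial pass — values computed on the first demand:
  patch.gen = absv(4) = 4
  driver.gen = max2(4, 4) = 4

Second demand — change propagation:
  patch.gen: re-runs because tables.txt 4->-5; new result 5.
  driver.gen: re-runs because patch.gen 4->5; tables.txt 4->-5; new result 5.

driver.gen now evaluates to 5.
Run set: driver.gen, patch.gen (2 run).
Changed values: driver.gen, patch.gen, tables.txt.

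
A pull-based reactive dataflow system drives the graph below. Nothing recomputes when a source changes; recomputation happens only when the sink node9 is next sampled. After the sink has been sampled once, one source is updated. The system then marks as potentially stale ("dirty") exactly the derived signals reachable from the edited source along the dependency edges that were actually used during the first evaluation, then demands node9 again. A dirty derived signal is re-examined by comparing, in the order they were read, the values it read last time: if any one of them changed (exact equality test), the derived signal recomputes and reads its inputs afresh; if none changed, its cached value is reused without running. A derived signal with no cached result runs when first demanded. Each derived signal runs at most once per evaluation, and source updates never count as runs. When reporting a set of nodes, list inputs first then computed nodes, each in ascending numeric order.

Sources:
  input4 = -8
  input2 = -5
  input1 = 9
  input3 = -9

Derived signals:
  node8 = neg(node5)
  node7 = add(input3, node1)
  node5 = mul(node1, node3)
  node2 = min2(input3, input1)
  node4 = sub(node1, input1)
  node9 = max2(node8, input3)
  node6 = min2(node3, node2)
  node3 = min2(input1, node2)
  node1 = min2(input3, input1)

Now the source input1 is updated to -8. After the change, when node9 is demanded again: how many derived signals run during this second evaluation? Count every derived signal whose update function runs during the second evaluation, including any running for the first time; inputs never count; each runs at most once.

Derived signals that run: node1, node2, node3 — 3 in total.
Key observation: the cutoff stops propagation at node5 — its inputs' values are unchanged, so it reuses its cache.

First evaluation (everything demanded from the output):
  node1 = min2(-9, 9) = -9
  node2 = min2(-9, 9) = -9
  node3 = min2(9, -9) = -9
  node5 = mul(-9, -9) = 81
  node8 = neg(81) = -81
  node9 = max2(-81, -9) = -9

Propagation after the edit:
  node1: runs — input1 9->-8; result -9 (same value as before).
  node2: runs — input1 9->-8; result -9 (same value as before).
  node3: runs — input1 9->-8; result -9 (same value as before).
  node5: checked — values it read are unchanged (node1 unchanged, node3 unchanged); reused cached 81 without running.
  node8: checked — values it read are unchanged (node5 unchanged); reused cached -81 without running.
  node9: checked — values it read are unchanged (node8 unchanged, input3 unchanged); reused cached -9 without running.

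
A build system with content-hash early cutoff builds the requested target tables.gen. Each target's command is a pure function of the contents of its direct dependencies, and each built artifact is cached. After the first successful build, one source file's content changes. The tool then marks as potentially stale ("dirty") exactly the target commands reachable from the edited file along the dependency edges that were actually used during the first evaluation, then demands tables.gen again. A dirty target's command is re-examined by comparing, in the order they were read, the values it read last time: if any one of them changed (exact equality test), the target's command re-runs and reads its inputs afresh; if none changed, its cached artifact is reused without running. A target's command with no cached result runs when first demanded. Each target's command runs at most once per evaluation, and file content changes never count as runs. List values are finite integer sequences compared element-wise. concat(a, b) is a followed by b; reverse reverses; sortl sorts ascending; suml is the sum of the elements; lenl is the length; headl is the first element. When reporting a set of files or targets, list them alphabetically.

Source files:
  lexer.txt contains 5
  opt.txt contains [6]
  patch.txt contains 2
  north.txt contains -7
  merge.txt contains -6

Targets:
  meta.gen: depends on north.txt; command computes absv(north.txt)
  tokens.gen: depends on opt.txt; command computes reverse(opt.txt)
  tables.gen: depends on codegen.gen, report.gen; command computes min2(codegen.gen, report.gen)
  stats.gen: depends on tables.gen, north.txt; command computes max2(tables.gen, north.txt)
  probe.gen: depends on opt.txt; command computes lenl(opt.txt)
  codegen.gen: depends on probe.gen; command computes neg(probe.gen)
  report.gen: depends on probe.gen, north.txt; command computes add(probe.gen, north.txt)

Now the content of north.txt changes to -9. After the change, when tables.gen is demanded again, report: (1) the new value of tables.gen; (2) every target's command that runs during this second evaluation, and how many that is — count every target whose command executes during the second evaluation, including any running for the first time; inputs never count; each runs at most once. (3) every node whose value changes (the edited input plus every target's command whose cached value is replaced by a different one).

First evaluation (everything demanded from the output):
  probe.gen = lenl([6]) = 1
  codegen.gen = neg(1) = -1
  report.gen = add(1, -7) = -6
  tables.gen = min2(-1, -6) = -6

Propagation after the edit:
  report.gen: runs — north.txt -7->-9; result -8.
  tables.gen: runs — report.gen -6->-8; result -8.

New value of tables.gen: -8.
Target commands that run: report.gen, tables.gen — 2 in total.
Values that change: north.txt, report.gen, tables.gen.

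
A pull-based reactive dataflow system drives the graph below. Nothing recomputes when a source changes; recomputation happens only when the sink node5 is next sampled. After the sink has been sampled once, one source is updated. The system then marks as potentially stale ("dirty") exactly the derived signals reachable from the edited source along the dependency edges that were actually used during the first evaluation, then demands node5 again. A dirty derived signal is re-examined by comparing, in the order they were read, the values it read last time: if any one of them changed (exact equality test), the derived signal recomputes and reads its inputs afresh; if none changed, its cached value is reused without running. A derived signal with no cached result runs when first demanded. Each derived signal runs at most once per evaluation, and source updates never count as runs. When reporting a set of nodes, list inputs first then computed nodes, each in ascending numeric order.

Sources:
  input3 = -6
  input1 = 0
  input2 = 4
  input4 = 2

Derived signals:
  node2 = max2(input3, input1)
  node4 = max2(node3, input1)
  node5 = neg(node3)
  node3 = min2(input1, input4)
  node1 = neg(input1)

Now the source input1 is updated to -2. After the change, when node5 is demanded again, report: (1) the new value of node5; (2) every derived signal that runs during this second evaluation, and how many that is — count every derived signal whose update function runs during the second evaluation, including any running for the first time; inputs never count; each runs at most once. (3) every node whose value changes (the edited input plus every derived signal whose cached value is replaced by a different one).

First evaluation (everything demanded from the output):
  node3 = min2(0, 2) = 0
  node5 = neg(0) = 0

Propagation after the edit:
  node3: runs — input1 0->-2; result -2.
  node5: runs — node3 0->-2; result 2.

New value of node5: 2.
Derived signals that run: node3, node5 — 2 in total.
Values that change: input1, node3, node5.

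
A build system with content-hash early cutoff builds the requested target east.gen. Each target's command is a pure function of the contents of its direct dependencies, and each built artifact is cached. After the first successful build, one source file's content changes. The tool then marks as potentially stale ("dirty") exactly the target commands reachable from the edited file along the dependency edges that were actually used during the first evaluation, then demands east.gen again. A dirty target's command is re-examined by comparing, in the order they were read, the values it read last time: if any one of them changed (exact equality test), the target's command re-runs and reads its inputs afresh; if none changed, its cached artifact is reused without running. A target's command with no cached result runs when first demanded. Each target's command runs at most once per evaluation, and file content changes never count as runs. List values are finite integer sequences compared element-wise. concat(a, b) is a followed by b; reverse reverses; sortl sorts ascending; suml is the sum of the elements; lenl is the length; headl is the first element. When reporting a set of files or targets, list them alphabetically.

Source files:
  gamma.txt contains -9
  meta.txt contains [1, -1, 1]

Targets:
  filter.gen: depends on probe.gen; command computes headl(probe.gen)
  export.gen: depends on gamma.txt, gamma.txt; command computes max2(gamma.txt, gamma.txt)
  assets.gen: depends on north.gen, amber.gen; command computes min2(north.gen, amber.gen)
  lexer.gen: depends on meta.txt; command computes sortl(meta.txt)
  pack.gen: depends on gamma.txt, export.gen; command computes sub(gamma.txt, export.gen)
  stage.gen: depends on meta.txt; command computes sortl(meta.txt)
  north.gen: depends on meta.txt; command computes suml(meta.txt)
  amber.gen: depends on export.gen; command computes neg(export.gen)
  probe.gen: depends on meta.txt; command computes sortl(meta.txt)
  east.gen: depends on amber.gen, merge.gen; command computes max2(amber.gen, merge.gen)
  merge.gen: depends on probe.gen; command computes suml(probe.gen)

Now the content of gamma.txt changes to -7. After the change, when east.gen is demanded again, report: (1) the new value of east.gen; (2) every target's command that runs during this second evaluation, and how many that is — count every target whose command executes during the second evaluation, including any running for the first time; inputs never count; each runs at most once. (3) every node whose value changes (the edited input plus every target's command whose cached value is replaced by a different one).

New value of east.gen: 7.
Target commands that run: amber.gen, east.gen, export.gen — 3 in total.
Values that change: amber.gen, east.gen, export.gen, gamma.txt.

First evaluation (everything demanded from the output):
  export.gen = max2(-9, -9) = -9
  amber.gen = neg(-9) = 9
  probe.gen = sortl([1, -1, 1]) = [-1, 1, 1]
  merge.gen = suml([-1, 1, 1]) = 1
  east.gen = max2(9, 1) = 9

Propagation after the edit:
  export.gen: runs — gamma.txt -9->-7; gamma.txt -9->-7; result -7.
  amber.gen: runs — export.gen -9->-7; result 7.
  east.gen: runs — amber.gen 9->7; result 7.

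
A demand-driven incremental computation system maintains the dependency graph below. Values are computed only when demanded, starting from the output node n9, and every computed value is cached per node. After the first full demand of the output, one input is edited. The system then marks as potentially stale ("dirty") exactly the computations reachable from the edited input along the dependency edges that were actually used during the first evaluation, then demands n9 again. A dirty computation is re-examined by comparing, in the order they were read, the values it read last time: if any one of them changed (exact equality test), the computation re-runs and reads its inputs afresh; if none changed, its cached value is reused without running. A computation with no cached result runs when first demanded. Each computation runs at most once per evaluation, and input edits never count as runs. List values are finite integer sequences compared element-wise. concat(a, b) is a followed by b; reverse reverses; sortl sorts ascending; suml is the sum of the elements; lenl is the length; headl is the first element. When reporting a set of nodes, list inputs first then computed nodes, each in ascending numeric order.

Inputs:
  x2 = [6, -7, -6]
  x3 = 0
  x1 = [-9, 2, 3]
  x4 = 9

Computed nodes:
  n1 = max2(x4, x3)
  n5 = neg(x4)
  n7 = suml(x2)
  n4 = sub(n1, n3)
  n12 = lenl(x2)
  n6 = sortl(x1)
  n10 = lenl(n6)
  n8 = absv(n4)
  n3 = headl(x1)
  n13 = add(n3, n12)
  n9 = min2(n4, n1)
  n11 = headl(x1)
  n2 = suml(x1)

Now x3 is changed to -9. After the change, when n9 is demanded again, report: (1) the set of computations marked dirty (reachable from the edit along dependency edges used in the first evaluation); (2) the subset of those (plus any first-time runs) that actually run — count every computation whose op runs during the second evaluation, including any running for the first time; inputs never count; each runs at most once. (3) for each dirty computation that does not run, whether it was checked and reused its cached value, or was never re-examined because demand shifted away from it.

First evaluation (everything demanded from the output):
  n1 = max2(9, 0) = 9
  n3 = headl([-9, 2, 3]) = -9
  n4 = sub(9, -9) = 18
  n9 = min2(18, 9) = 9

Propagation after the edit:
  n1: runs — x3 0->-9; result 9 (same value as before).
  n4: checked — values it read are unchanged (n1 unchanged, n3 unchanged); reused cached 18 without running.
  n9: checked — values it read are unchanged (n4 unchanged, n1 unchanged); reused cached 9 without running.

Key observation: the change is absorbed at n1 — it re-runs but produces the same value, and the output's value is unchanged.

Marked dirty: n1, n4, n9.
Computations that run: n1 — 1 in total.
Checked but reused from cache: n4, n9.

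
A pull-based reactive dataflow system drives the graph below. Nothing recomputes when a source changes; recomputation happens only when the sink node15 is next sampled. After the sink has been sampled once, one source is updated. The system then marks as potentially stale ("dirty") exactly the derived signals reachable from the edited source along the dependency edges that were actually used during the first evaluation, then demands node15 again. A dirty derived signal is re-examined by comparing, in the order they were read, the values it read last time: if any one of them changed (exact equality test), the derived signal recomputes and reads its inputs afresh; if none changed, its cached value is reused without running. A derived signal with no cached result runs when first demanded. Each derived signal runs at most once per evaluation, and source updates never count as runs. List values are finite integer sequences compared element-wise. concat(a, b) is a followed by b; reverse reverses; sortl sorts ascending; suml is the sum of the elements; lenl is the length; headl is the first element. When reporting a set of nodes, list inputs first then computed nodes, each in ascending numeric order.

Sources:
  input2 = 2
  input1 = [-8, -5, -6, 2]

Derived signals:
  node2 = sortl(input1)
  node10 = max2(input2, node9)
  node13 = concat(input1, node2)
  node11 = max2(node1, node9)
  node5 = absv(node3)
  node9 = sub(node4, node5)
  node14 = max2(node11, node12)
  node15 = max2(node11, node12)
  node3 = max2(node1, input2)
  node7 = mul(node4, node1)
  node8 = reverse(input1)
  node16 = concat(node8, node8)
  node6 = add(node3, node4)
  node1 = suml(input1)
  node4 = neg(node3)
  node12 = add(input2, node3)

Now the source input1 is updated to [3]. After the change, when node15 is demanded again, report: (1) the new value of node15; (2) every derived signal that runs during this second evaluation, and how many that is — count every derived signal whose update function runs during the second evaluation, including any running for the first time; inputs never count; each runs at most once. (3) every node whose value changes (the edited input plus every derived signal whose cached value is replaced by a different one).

New value of node15: 5.
Derived signals that run: node1, node3, node4, node5, node9, node11, node12, node15 — 8 in total.
Values that change: input1, node1, node3, node4, node5, node9, node11, node12, node15.

First evaluation (everything demanded from the output):
  node1 = suml([-8, -5, -6, 2]) = -17
  node3 = max2(-17, 2) = 2
  node4 = neg(2) = -2
  node5 = absv(2) = 2
  node9 = sub(-2, 2) = -4
  node11 = max2(-17, -4) = -4
  node12 = add(2, 2) = 4
  node15 = max2(-4, 4) = 4

Propagation after the edit:
  node1: runs — input1 [-8, -5, -6, 2]->[3]; result 3.
  node3: runs — node1 -17->3; result 3.
  node4: runs — node3 2->3; result -3.
  node5: runs — node3 2->3; result 3.
  node9: runs — node4 -2->-3; node5 2->3; result -6.
  node11: runs — node1 -17->3; node9 -4->-6; result 3.
  node12: runs — node3 2->3; result 5.
  node15: runs — node11 -4->3; node12 4->5; result 5.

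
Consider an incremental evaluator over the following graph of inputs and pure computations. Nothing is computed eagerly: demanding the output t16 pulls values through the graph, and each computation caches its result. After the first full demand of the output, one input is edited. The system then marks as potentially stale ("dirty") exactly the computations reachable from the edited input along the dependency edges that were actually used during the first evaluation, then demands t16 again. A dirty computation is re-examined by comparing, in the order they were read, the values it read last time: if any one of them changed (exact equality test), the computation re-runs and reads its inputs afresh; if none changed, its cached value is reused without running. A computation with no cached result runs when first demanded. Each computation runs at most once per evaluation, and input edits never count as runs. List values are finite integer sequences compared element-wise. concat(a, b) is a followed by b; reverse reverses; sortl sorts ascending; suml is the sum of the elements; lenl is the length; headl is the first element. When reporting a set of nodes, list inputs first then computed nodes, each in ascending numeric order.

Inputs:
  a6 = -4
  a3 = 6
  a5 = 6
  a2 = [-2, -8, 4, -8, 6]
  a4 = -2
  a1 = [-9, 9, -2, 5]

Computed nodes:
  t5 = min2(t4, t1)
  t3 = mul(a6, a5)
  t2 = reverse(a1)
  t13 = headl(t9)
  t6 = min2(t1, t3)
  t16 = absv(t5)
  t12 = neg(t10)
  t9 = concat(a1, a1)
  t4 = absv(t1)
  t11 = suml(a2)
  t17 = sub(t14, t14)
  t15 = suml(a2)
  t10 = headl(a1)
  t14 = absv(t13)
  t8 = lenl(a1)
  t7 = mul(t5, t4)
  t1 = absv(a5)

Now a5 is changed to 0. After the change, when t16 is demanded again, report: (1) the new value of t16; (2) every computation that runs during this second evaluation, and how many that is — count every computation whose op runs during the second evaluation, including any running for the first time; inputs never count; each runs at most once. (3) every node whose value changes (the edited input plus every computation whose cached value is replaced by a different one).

Initial pass — values computed on the first demand:
  t1 = absv(6) = 6
  t4 = absv(6) = 6
  t5 = min2(6, 6) = 6
  t16 = absv(6) = 6

Second demand — change propagation:
  t1: re-runs because a5 6->0; new result 0.
  t4: re-runs because t1 6->0; new result 0.
  t5: re-runs because t4 6->0; t1 6->0; new result 0.
  t16: re-runs because t5 6->0; new result 0.

t16 now evaluates to 0.
Run set: t1, t4, t5, t16 (4 run).
Changed values: a5, t1, t4, t5, t16.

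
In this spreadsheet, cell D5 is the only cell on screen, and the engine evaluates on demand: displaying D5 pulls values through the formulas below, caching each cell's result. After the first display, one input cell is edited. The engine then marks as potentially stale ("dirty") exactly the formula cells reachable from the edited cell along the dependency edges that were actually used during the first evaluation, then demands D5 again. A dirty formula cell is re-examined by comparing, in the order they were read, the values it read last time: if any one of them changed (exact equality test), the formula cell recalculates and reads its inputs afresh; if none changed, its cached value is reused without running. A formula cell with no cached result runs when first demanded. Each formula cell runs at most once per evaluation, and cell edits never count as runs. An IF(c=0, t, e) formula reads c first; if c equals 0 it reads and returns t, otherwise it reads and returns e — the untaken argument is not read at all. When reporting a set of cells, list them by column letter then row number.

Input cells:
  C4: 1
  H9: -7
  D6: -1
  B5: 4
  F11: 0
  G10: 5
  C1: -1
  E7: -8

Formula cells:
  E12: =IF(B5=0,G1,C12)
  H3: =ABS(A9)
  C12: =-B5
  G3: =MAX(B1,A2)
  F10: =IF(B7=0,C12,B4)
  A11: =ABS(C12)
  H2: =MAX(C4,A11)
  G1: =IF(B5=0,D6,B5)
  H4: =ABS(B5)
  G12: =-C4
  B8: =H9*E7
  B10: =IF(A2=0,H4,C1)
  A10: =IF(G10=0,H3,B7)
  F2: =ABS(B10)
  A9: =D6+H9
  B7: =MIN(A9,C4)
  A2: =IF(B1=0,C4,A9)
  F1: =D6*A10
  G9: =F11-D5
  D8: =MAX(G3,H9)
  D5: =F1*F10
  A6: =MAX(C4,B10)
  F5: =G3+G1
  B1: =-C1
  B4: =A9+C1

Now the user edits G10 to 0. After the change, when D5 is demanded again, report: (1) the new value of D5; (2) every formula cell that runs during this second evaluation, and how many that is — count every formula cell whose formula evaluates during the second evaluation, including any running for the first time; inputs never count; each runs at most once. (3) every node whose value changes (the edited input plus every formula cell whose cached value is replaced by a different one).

Initial pass — values computed on the first demand:
  A9 = -1 + -7 = -8
  B4 = -8 + -1 = -9
  B7 = MIN(-8, 1) = -8
  A10 = IF(G10=0: G10=5 -> else branch B7) = -8
  F1 = -1 * -8 = 8
  F10 = IF(B7=0: B7=-8 -> else branch B4) = -9
  D5 = 8 * -9 = -72

Second demand — change propagation:
  H3: newly demanded (no cache) — executes and yields 8.
  A10: re-runs because G10 5->0; new result 8.
  F1: re-runs because A10 -8->8; new result -8.
  D5: re-runs because F1 8->-8; new result 72.

The important point: the flipped condition pulls in fresh nodes; H3 runs for the first time.

D5 now evaluates to 72.
Run set: A10, D5, F1, H3 (4 run).
Changed values: A10, D5, F1, G10.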